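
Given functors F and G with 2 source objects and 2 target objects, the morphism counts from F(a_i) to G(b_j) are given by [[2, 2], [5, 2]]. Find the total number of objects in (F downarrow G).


Objects of (F downarrow G) are triples (a, b, h: F(a)->G(b)).
The count equals the sum of all entries in the hom-matrix.
sum(row 0) = 4
sum(row 1) = 7
Grand total = 11

11


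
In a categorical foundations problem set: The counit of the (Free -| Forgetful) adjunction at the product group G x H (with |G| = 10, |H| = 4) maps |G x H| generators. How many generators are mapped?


The counit epsilon_K: F(U(K)) -> K of the Free-Forgetful adjunction
maps |K| generators of F(U(K)) into K. For K = G x H (the product group),
|G x H| = |G| * |H|.
Total generators mapped = 10 * 4 = 40.

40


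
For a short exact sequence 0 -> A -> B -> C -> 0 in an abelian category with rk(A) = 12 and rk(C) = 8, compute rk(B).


For a short exact sequence 0 -> A -> B -> C -> 0,
rank is additive: rank(B) = rank(A) + rank(C).
rank(B) = 12 + 8 = 20

20


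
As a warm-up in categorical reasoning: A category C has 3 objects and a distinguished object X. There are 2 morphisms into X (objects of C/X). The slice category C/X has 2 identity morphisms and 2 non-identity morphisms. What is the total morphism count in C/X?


In the slice category C/X, objects are morphisms to X.
Identity morphisms: 2 (one per object of C/X).
Non-identity morphisms: 2.
Total = 2 + 2 = 4

4


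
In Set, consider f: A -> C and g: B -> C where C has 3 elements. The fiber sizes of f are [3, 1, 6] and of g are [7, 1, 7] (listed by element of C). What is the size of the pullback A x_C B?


The pullback A x_C B consists of pairs (a, b) with f(a) = g(b).
For each element c in C, the fiber product has |f^-1(c)| * |g^-1(c)| elements.
Summing over C: 3 * 7 + 1 * 1 + 6 * 7
= 21 + 1 + 42 = 64

64


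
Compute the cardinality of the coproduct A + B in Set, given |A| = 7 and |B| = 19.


In Set, the coproduct A + B is the disjoint union.
|A + B| = |A| + |B| = 7 + 19 = 26

26


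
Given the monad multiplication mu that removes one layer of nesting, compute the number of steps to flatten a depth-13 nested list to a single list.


Each application of mu: T^2 -> T removes one layer of nesting.
Starting at depth 13 (i.e., T^13(X)), we need to reach T(X).
Number of mu applications = 13 - 1 = 12

12


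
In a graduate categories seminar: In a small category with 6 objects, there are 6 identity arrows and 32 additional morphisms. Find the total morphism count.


Each object has an identity morphism, giving 6 identities.
Adding the 32 non-identity morphisms:
Total = 6 + 32 = 38

38


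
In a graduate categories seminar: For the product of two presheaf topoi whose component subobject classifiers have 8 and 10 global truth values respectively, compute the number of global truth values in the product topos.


In a product of presheaf topoi E_1 x E_2, the subobject classifier
is Omega = Omega_1 x Omega_2 (componentwise), so
|Omega(top)| = |Omega_1(top_1)| * |Omega_2(top_2)|.
= 8 * 10 = 80.

80


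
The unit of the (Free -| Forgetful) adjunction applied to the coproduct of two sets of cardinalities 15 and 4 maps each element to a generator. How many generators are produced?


The unit eta_X: X -> U(F(X)) of the Free-Forgetful adjunction
maps each element of X to a generator of F(X). For X = S + T (disjoint
union in Set), |S + T| = |S| + |T|.
Total mappings = 15 + 4 = 19.

19


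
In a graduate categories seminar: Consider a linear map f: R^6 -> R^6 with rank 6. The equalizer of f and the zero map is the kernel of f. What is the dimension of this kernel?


The equalizer of f and the zero map is ker(f).
By the rank-nullity theorem: dim(ker(f)) = dim(domain) - rank(f).
dim(ker(f)) = 6 - 6 = 0

0


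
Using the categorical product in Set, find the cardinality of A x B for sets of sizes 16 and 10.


In Set, the product A x B is the Cartesian product.
By the universal property, |A x B| = |A| * |B|.
|A x B| = 16 * 10 = 160

160


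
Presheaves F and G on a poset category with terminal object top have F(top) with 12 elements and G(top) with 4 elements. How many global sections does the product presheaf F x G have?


Global sections of a presheaf on a poset with terminal top satisfy
Gamma(H) ~ H(top). Presheaves admit pointwise products, so
(F x G)(top) = F(top) x G(top) (Cartesian product).
|Gamma(F x G)| = |F(top)| * |G(top)| = 12 * 4 = 48.

48


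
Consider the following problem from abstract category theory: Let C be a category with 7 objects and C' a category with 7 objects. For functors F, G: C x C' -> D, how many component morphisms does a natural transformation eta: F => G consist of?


A natural transformation eta: F => G assigns one component morphism per
object of the domain category.
The domain is the product category C x C', so
|Ob(C x C')| = |Ob(C)| * |Ob(C')| = 7 * 7 = 49.
Therefore eta has 49 component morphisms.

49


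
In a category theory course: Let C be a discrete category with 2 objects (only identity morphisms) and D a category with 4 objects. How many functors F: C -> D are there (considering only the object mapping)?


A functor from a discrete category C to D is determined by
where each object maps. Each of the 2 objects of C can map
to any of the 4 objects of D independently.
Number of functors = 4^2 = 16

16


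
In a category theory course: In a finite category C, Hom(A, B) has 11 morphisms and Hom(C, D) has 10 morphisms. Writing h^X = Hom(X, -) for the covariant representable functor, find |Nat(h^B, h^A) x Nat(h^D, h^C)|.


By the Yoneda lemma, Nat(h^B, h^A) is isomorphic to Hom(A, B),
so |Nat(h^B, h^A)| = |Hom(A, B)| and |Nat(h^D, h^C)| = |Hom(C, D)|.
|Hom(A, B)| = 11, |Hom(C, D)| = 10.
|Nat(h^B, h^A) x Nat(h^D, h^C)| = 11 * 10 = 110

110


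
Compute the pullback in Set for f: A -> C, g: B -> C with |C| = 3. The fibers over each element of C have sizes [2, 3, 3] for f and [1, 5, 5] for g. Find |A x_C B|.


The pullback A x_C B consists of pairs (a, b) with f(a) = g(b).
For each element c in C, the fiber product has |f^-1(c)| * |g^-1(c)| elements.
Summing over C: 2 * 1 + 3 * 5 + 3 * 5
= 2 + 15 + 15 = 32

32


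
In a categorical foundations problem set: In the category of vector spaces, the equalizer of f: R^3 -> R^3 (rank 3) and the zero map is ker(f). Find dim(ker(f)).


The equalizer of f and the zero map is ker(f).
By the rank-nullity theorem: dim(ker(f)) = dim(domain) - rank(f).
dim(ker(f)) = 3 - 3 = 0

0


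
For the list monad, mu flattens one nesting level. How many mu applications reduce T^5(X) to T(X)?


Each application of mu: T^2 -> T removes one layer of nesting.
Starting at depth 5 (i.e., T^5(X)), we need to reach T(X).
Number of mu applications = 5 - 1 = 4

4


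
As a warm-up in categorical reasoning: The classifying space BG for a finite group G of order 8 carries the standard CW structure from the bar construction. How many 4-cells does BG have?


In the bar-construction CW model of BG, the n-cells are indexed by
n-tuples [g_1|...|g_n] of non-identity elements of G (degenerate
simplices with some g_i = e do not contribute cells), so there are
(|G| - 1)^n n-cells.
For dim = 4 with |G| = 8:
cells = (8 - 1)^4 = 7^4 = 2401

2401


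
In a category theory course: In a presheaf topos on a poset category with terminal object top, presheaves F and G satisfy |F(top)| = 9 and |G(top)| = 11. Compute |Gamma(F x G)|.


Global sections of a presheaf on a poset with terminal top satisfy
Gamma(H) ~ H(top). Presheaves admit pointwise products, so
(F x G)(top) = F(top) x G(top) (Cartesian product).
|Gamma(F x G)| = |F(top)| * |G(top)| = 9 * 11 = 99.

99


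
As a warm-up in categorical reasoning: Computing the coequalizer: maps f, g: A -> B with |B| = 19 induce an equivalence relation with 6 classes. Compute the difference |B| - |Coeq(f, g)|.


The coequalizer Coeq(f, g) = B / ~ has one element per equivalence class.
|B| = 19, |Coeq(f, g)| = 6.
|B| - |Coeq(f, g)| = 19 - 6 = 13.

13


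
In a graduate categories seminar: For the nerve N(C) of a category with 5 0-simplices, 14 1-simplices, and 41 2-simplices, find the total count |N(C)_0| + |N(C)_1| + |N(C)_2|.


The 2-skeleton of the nerve N(C) consists of simplices in dimensions 0, 1, 2:
  |N(C)_0| = 5 (objects)
  |N(C)_1| = 14 (morphisms)
  |N(C)_2| = 41 (composable pairs)
Total = 5 + 14 + 41 = 60

60


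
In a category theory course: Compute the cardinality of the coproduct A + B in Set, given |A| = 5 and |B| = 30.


In Set, the coproduct A + B is the disjoint union.
|A + B| = |A| + |B| = 5 + 30 = 35

35


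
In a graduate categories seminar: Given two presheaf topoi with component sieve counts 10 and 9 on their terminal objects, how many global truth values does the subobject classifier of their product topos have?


In a product of presheaf topoi E_1 x E_2, the subobject classifier
is Omega = Omega_1 x Omega_2 (componentwise), so
|Omega(top)| = |Omega_1(top_1)| * |Omega_2(top_2)|.
= 10 * 9 = 90.

90


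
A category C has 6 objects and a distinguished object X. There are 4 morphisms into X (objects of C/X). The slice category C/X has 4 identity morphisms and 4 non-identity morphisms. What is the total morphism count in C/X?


In the slice category C/X, objects are morphisms to X.
Identity morphisms: 4 (one per object of C/X).
Non-identity morphisms: 4.
Total = 4 + 4 = 8

8


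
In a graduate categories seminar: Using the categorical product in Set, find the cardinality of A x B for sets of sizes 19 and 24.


In Set, the product A x B is the Cartesian product.
By the universal property, |A x B| = |A| * |B|.
|A x B| = 19 * 24 = 456

456


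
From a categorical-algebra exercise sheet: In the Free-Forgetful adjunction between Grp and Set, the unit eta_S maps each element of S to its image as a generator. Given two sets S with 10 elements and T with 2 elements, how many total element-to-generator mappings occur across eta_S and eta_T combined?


The unit eta_X: X -> U(F(X)) of the Free-Forgetful adjunction
maps each element of X to a generator of F(X). For X = S + T (disjoint
union in Set), |S + T| = |S| + |T|.
Total mappings = 10 + 2 = 12.

12


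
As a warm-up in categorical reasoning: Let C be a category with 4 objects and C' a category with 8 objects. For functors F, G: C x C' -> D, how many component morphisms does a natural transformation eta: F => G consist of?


A natural transformation eta: F => G assigns one component morphism per
object of the domain category.
The domain is the product category C x C', so
|Ob(C x C')| = |Ob(C)| * |Ob(C')| = 4 * 8 = 32.
Therefore eta has 32 component morphisms.

32


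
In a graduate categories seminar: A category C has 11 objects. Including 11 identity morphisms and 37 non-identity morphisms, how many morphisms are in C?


Each object has an identity morphism, giving 11 identities.
Adding the 37 non-identity morphisms:
Total = 11 + 37 = 48

48


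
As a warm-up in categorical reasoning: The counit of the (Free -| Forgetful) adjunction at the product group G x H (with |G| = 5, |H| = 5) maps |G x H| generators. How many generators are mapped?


The counit epsilon_K: F(U(K)) -> K of the Free-Forgetful adjunction
maps |K| generators of F(U(K)) into K. For K = G x H (the product group),
|G x H| = |G| * |H|.
Total generators mapped = 5 * 5 = 25.

25


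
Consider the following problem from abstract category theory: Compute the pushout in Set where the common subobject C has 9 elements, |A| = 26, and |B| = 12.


The pushout A +_C B identifies the images of C in A and B.
|A +_C B| = |A| + |B| - |C| (for injections).
= 26 + 12 - 9 = 29

29


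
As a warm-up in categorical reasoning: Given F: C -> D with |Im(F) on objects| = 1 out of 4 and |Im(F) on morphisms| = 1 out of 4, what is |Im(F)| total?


The image of F consists of distinct objects and distinct morphisms.
|Im(F)| on objects = 1
|Im(F)| on morphisms = 1
Total image cardinality = 1 + 1 = 2

2


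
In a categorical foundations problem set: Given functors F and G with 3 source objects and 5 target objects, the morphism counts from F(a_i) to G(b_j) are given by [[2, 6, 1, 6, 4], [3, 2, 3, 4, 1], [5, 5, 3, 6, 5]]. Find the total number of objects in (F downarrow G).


Objects of (F downarrow G) are triples (a, b, h: F(a)->G(b)).
The count equals the sum of all entries in the hom-matrix.
sum(row 0) = 19
sum(row 1) = 13
sum(row 2) = 24
Grand total = 56

56


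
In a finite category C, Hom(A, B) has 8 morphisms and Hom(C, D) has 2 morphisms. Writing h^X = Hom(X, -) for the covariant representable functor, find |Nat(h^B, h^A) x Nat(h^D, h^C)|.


By the Yoneda lemma, Nat(h^B, h^A) is isomorphic to Hom(A, B),
so |Nat(h^B, h^A)| = |Hom(A, B)| and |Nat(h^D, h^C)| = |Hom(C, D)|.
|Hom(A, B)| = 8, |Hom(C, D)| = 2.
|Nat(h^B, h^A) x Nat(h^D, h^C)| = 8 * 2 = 16

16


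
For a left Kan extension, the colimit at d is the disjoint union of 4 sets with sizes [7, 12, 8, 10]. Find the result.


Pointwise, the left Kan extension (Lan_F H)(d) is the colimit, indexed
by the comma category (F downarrow d), of H composed with the
projection (F downarrow d) -> C. Here that colimit is given
as a coproduct (disjoint union) of sets, so its cardinality is the
sum of the sizes of the summands.
Coproduct of sets with sizes: 7 + 12 + 8 + 10
= 37

37


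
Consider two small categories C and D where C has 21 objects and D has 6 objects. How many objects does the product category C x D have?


The product category C x D has objects that are pairs (c, d).
Number of pairs = |Ob(C)| * |Ob(D)| = 21 * 6 = 126

126


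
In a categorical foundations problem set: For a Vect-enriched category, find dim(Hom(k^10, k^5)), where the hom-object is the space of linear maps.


In Vect-enriched categories, Hom(k^n, k^m) is the space of m x n matrices.
dim(Hom(k^10, k^5)) = 5 * 10 = 50

50


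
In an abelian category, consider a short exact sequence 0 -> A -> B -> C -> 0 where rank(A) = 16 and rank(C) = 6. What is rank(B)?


For a short exact sequence 0 -> A -> B -> C -> 0,
rank is additive: rank(B) = rank(A) + rank(C).
rank(B) = 16 + 6 = 22

22


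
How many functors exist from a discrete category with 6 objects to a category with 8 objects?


A functor from a discrete category C to D is determined by
where each object maps. Each of the 6 objects of C can map
to any of the 8 objects of D independently.
Number of functors = 8^6 = 262144

262144


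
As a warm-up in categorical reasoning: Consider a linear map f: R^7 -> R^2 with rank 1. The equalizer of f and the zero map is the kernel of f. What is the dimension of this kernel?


The equalizer of f and the zero map is ker(f).
By the rank-nullity theorem: dim(ker(f)) = dim(domain) - rank(f).
dim(ker(f)) = 7 - 1 = 6

6


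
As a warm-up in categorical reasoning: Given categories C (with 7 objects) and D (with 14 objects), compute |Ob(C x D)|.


The product category C x D has objects that are pairs (c, d).
Number of pairs = |Ob(C)| * |Ob(D)| = 7 * 14 = 98

98


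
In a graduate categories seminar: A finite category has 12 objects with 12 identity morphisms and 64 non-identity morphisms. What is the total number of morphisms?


Each object has an identity morphism, giving 12 identities.
Adding the 64 non-identity morphisms:
Total = 12 + 64 = 76

76


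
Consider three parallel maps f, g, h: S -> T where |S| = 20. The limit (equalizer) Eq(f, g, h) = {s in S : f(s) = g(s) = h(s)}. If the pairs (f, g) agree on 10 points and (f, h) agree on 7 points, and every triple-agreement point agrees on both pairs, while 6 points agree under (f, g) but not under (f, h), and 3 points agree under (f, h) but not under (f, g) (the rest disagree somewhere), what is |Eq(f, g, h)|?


Eq(f, g, h) is the triple-agreement set: points in S where all three
maps take the same value. Using inclusion-exclusion on the pairwise data:
Pair (f, g) agrees on 10 points; pair (f, h) on 7 points.
Points agreeing under (f, g) but not (f, h) = 6; under (f, h) but not (f, g) = 3.
Triple-agreement = agreement-in-(f, g) minus points that agree under (f, g) but not (f, h):
|Eq(f, g, h)| = 10 - 6 = 4
(cross-check via (f, h): 7 - 3 = 4.)

4


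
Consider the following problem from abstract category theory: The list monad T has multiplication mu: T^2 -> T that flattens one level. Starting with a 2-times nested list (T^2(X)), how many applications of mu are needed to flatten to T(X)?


Each application of mu: T^2 -> T removes one layer of nesting.
Starting at depth 2 (i.e., T^2(X)), we need to reach T(X).
Number of mu applications = 2 - 1 = 1

1


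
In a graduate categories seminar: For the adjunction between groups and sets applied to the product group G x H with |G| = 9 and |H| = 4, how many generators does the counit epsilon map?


The counit epsilon_K: F(U(K)) -> K of the Free-Forgetful adjunction
maps |K| generators of F(U(K)) into K. For K = G x H (the product group),
|G x H| = |G| * |H|.
Total generators mapped = 9 * 4 = 36.

36


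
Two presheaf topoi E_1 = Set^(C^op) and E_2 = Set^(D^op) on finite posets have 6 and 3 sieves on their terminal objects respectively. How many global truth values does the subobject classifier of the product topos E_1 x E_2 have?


In a product of presheaf topoi E_1 x E_2, the subobject classifier
is Omega = Omega_1 x Omega_2 (componentwise), so
|Omega(top)| = |Omega_1(top_1)| * |Omega_2(top_2)|.
= 6 * 3 = 18.

18


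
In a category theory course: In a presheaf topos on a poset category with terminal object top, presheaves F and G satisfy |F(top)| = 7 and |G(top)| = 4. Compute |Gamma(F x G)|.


Global sections of a presheaf on a poset with terminal top satisfy
Gamma(H) ~ H(top). Presheaves admit pointwise products, so
(F x G)(top) = F(top) x G(top) (Cartesian product).
|Gamma(F x G)| = |F(top)| * |G(top)| = 7 * 4 = 28.

28


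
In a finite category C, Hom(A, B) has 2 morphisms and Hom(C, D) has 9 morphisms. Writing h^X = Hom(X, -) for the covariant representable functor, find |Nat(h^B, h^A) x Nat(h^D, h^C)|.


By the Yoneda lemma, Nat(h^B, h^A) is isomorphic to Hom(A, B),
so |Nat(h^B, h^A)| = |Hom(A, B)| and |Nat(h^D, h^C)| = |Hom(C, D)|.
|Hom(A, B)| = 2, |Hom(C, D)| = 9.
|Nat(h^B, h^A) x Nat(h^D, h^C)| = 2 * 9 = 18

18


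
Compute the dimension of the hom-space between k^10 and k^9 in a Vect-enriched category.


In Vect-enriched categories, Hom(k^n, k^m) is the space of m x n matrices.
dim(Hom(k^10, k^9)) = 9 * 10 = 90

90


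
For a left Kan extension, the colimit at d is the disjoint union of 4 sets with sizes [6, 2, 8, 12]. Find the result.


Pointwise, the left Kan extension (Lan_F H)(d) is the colimit, indexed
by the comma category (F downarrow d), of H composed with the
projection (F downarrow d) -> C. Here that colimit is given
as a coproduct (disjoint union) of sets, so its cardinality is the
sum of the sizes of the summands.
Coproduct of sets with sizes: 6 + 2 + 8 + 12
= 28

28


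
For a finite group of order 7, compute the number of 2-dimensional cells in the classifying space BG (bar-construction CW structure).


In the bar-construction CW model of BG, the n-cells are indexed by
n-tuples [g_1|...|g_n] of non-identity elements of G (degenerate
simplices with some g_i = e do not contribute cells), so there are
(|G| - 1)^n n-cells.
For dim = 2 with |G| = 7:
cells = (7 - 1)^2 = 6^2 = 36

36


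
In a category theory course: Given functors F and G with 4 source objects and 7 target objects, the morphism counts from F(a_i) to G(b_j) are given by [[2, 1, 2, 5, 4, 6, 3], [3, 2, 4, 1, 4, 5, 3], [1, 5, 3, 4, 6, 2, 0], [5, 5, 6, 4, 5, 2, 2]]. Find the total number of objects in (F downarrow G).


Objects of (F downarrow G) are triples (a, b, h: F(a)->G(b)).
The count equals the sum of all entries in the hom-matrix.
sum(row 0) = 23
sum(row 1) = 22
sum(row 2) = 21
sum(row 3) = 29
Grand total = 95

95


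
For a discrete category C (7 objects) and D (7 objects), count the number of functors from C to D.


A functor from a discrete category C to D is determined by
where each object maps. Each of the 7 objects of C can map
to any of the 7 objects of D independently.
Number of functors = 7^7 = 823543

823543


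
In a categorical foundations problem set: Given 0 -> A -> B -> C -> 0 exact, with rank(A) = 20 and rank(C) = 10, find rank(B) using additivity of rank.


For a short exact sequence 0 -> A -> B -> C -> 0,
rank is additive: rank(B) = rank(A) + rank(C).
rank(B) = 20 + 10 = 30

30


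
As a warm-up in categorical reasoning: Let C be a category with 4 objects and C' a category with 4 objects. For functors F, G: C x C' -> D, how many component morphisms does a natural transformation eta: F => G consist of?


A natural transformation eta: F => G assigns one component morphism per
object of the domain category.
The domain is the product category C x C', so
|Ob(C x C')| = |Ob(C)| * |Ob(C')| = 4 * 4 = 16.
Therefore eta has 16 component morphisms.

16


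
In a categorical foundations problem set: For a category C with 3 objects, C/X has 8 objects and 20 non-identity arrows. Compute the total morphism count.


In the slice category C/X, objects are morphisms to X.
Identity morphisms: 8 (one per object of C/X).
Non-identity morphisms: 20.
Total = 8 + 20 = 28

28


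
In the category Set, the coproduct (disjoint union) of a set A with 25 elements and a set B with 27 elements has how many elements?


In Set, the coproduct A + B is the disjoint union.
|A + B| = |A| + |B| = 25 + 27 = 52

52


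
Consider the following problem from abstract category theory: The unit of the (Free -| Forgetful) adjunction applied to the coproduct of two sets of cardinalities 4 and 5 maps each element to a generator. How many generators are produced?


The unit eta_X: X -> U(F(X)) of the Free-Forgetful adjunction
maps each element of X to a generator of F(X). For X = S + T (disjoint
union in Set), |S + T| = |S| + |T|.
Total mappings = 4 + 5 = 9.

9


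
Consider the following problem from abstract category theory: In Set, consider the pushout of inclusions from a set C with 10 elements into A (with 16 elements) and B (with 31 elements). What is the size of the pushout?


The pushout A +_C B identifies the images of C in A and B.
|A +_C B| = |A| + |B| - |C| (for injections).
= 16 + 31 - 10 = 37

37


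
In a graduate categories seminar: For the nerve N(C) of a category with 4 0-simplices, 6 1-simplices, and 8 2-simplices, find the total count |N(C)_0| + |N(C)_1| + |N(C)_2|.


The 2-skeleton of the nerve N(C) consists of simplices in dimensions 0, 1, 2:
  |N(C)_0| = 4 (objects)
  |N(C)_1| = 6 (morphisms)
  |N(C)_2| = 8 (composable pairs)
Total = 4 + 6 + 8 = 18

18


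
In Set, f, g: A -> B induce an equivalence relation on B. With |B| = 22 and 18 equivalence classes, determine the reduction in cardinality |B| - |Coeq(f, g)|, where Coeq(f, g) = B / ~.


The coequalizer Coeq(f, g) = B / ~ has one element per equivalence class.
|B| = 22, |Coeq(f, g)| = 18.
|B| - |Coeq(f, g)| = 22 - 18 = 4.

4


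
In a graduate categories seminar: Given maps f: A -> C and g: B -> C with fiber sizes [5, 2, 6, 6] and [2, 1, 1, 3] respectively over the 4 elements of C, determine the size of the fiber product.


The pullback A x_C B consists of pairs (a, b) with f(a) = g(b).
For each element c in C, the fiber product has |f^-1(c)| * |g^-1(c)| elements.
Summing over C: 5 * 2 + 2 * 1 + 6 * 1 + 6 * 3
= 10 + 2 + 6 + 18 = 36

36


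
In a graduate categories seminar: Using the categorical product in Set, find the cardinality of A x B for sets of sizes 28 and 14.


In Set, the product A x B is the Cartesian product.
By the universal property, |A x B| = |A| * |B|.
|A x B| = 28 * 14 = 392

392


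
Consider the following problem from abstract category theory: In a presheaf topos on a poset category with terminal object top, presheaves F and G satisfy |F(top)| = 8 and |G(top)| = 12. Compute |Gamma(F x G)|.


Global sections of a presheaf on a poset with terminal top satisfy
Gamma(H) ~ H(top). Presheaves admit pointwise products, so
(F x G)(top) = F(top) x G(top) (Cartesian product).
|Gamma(F x G)| = |F(top)| * |G(top)| = 8 * 12 = 96.

96


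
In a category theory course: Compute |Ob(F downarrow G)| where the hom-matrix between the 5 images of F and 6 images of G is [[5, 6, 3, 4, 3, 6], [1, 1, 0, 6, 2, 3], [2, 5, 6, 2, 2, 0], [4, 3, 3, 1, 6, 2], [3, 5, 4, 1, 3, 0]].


Objects of (F downarrow G) are triples (a, b, h: F(a)->G(b)).
The count equals the sum of all entries in the hom-matrix.
sum(row 0) = 27
sum(row 1) = 13
sum(row 2) = 17
sum(row 3) = 19
sum(row 4) = 16
Grand total = 92

92


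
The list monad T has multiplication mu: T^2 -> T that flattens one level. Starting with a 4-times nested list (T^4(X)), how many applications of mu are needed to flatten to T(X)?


Each application of mu: T^2 -> T removes one layer of nesting.
Starting at depth 4 (i.e., T^4(X)), we need to reach T(X).
Number of mu applications = 4 - 1 = 3

3


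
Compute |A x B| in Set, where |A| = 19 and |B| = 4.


In Set, the product A x B is the Cartesian product.
By the universal property, |A x B| = |A| * |B|.
|A x B| = 19 * 4 = 76

76


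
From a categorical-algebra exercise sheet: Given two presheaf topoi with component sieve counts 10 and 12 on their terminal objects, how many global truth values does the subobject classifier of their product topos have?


In a product of presheaf topoi E_1 x E_2, the subobject classifier
is Omega = Omega_1 x Omega_2 (componentwise), so
|Omega(top)| = |Omega_1(top_1)| * |Omega_2(top_2)|.
= 10 * 12 = 120.

120


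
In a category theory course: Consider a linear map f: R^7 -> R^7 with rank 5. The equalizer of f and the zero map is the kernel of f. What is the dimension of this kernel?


The equalizer of f and the zero map is ker(f).
By the rank-nullity theorem: dim(ker(f)) = dim(domain) - rank(f).
dim(ker(f)) = 7 - 5 = 2

2


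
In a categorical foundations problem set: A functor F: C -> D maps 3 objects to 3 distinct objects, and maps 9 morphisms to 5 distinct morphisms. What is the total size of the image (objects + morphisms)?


The image of F consists of distinct objects and distinct morphisms.
|Im(F)| on objects = 3
|Im(F)| on morphisms = 5
Total image cardinality = 3 + 5 = 8

8


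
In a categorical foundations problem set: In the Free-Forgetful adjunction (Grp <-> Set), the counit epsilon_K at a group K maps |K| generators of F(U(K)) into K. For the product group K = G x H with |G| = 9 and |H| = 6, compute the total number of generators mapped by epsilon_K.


The counit epsilon_K: F(U(K)) -> K of the Free-Forgetful adjunction
maps |K| generators of F(U(K)) into K. For K = G x H (the product group),
|G x H| = |G| * |H|.
Total generators mapped = 9 * 6 = 54.

54


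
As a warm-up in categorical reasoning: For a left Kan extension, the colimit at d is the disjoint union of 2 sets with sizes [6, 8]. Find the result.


Pointwise, the left Kan extension (Lan_F H)(d) is the colimit, indexed
by the comma category (F downarrow d), of H composed with the
projection (F downarrow d) -> C. Here that colimit is given
as a coproduct (disjoint union) of sets, so its cardinality is the
sum of the sizes of the summands.
Coproduct of sets with sizes: 6 + 8
= 14

14


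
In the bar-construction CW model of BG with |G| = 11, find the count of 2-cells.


In the bar-construction CW model of BG, the n-cells are indexed by
n-tuples [g_1|...|g_n] of non-identity elements of G (degenerate
simplices with some g_i = e do not contribute cells), so there are
(|G| - 1)^n n-cells.
For dim = 2 with |G| = 11:
cells = (11 - 1)^2 = 10^2 = 100

100


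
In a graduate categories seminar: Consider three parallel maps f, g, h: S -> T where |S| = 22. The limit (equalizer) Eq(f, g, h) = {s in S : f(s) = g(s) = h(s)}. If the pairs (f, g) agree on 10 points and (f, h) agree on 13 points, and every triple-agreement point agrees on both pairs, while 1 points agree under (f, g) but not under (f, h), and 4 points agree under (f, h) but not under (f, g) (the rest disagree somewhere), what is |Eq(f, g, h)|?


Eq(f, g, h) is the triple-agreement set: points in S where all three
maps take the same value. Using inclusion-exclusion on the pairwise data:
Pair (f, g) agrees on 10 points; pair (f, h) on 13 points.
Points agreeing under (f, g) but not (f, h) = 1; under (f, h) but not (f, g) = 4.
Triple-agreement = agreement-in-(f, g) minus points that agree under (f, g) but not (f, h):
|Eq(f, g, h)| = 10 - 1 = 9
(cross-check via (f, h): 13 - 4 = 9.)

9


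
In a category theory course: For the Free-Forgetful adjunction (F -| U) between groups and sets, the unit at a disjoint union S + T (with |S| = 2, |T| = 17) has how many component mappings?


The unit eta_X: X -> U(F(X)) of the Free-Forgetful adjunction
maps each element of X to a generator of F(X). For X = S + T (disjoint
union in Set), |S + T| = |S| + |T|.
Total mappings = 2 + 17 = 19.

19


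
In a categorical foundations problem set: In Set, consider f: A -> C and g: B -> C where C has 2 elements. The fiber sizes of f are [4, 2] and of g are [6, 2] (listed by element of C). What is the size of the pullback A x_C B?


The pullback A x_C B consists of pairs (a, b) with f(a) = g(b).
For each element c in C, the fiber product has |f^-1(c)| * |g^-1(c)| elements.
Summing over C: 4 * 6 + 2 * 2
= 24 + 4 = 28

28


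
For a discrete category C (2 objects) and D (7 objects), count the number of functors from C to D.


A functor from a discrete category C to D is determined by
where each object maps. Each of the 2 objects of C can map
to any of the 7 objects of D independently.
Number of functors = 7^2 = 49

49


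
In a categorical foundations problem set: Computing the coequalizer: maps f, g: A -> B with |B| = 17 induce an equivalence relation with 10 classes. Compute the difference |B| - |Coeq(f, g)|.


The coequalizer Coeq(f, g) = B / ~ has one element per equivalence class.
|B| = 17, |Coeq(f, g)| = 10.
|B| - |Coeq(f, g)| = 17 - 10 = 7.

7


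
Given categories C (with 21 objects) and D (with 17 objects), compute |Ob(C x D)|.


The product category C x D has objects that are pairs (c, d).
Number of pairs = |Ob(C)| * |Ob(D)| = 21 * 17 = 357

357


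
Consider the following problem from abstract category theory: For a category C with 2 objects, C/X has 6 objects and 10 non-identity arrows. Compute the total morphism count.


In the slice category C/X, objects are morphisms to X.
Identity morphisms: 6 (one per object of C/X).
Non-identity morphisms: 10.
Total = 6 + 10 = 16

16


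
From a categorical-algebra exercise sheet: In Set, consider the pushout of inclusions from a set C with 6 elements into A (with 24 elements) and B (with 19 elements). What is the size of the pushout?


The pushout A +_C B identifies the images of C in A and B.
|A +_C B| = |A| + |B| - |C| (for injections).
= 24 + 19 - 6 = 37

37


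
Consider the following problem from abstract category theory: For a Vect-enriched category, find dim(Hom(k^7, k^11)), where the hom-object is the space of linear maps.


In Vect-enriched categories, Hom(k^n, k^m) is the space of m x n matrices.
dim(Hom(k^7, k^11)) = 11 * 7 = 77

77


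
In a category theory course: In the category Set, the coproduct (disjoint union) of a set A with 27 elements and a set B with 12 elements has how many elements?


In Set, the coproduct A + B is the disjoint union.
|A + B| = |A| + |B| = 27 + 12 = 39

39


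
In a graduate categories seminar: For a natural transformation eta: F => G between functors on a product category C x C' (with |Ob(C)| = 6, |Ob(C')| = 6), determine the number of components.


A natural transformation eta: F => G assigns one component morphism per
object of the domain category.
The domain is the product category C x C', so
|Ob(C x C')| = |Ob(C)| * |Ob(C')| = 6 * 6 = 36.
Therefore eta has 36 component morphisms.

36


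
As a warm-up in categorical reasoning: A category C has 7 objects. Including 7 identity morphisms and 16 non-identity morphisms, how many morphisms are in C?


Each object has an identity morphism, giving 7 identities.
Adding the 16 non-identity morphisms:
Total = 7 + 16 = 23

23


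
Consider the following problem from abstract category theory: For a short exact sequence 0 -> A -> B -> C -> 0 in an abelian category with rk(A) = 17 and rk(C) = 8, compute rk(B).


For a short exact sequence 0 -> A -> B -> C -> 0,
rank is additive: rank(B) = rank(A) + rank(C).
rank(B) = 17 + 8 = 25

25


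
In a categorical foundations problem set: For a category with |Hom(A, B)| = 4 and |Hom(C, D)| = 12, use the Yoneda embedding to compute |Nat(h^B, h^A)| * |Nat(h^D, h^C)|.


By the Yoneda lemma, Nat(h^B, h^A) is isomorphic to Hom(A, B),
so |Nat(h^B, h^A)| = |Hom(A, B)| and |Nat(h^D, h^C)| = |Hom(C, D)|.
|Hom(A, B)| = 4, |Hom(C, D)| = 12.
|Nat(h^B, h^A) x Nat(h^D, h^C)| = 4 * 12 = 48

48


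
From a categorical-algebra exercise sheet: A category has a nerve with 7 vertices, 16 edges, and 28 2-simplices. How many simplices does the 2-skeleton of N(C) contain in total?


The 2-skeleton of the nerve N(C) consists of simplices in dimensions 0, 1, 2:
  |N(C)_0| = 7 (objects)
  |N(C)_1| = 16 (morphisms)
  |N(C)_2| = 28 (composable pairs)
Total = 7 + 16 + 28 = 51

51


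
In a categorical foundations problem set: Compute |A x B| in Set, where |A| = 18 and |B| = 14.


In Set, the product A x B is the Cartesian product.
By the universal property, |A x B| = |A| * |B|.
|A x B| = 18 * 14 = 252

252


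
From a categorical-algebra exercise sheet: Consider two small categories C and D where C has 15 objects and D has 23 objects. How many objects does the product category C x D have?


The product category C x D has objects that are pairs (c, d).
Number of pairs = |Ob(C)| * |Ob(D)| = 15 * 23 = 345

345


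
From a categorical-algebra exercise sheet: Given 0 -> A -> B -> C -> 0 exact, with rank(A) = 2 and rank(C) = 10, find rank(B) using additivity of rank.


For a short exact sequence 0 -> A -> B -> C -> 0,
rank is additive: rank(B) = rank(A) + rank(C).
rank(B) = 2 + 10 = 12

12


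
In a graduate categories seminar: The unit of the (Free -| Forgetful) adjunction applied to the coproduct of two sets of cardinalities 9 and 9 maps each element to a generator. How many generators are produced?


The unit eta_X: X -> U(F(X)) of the Free-Forgetful adjunction
maps each element of X to a generator of F(X). For X = S + T (disjoint
union in Set), |S + T| = |S| + |T|.
Total mappings = 9 + 9 = 18.

18


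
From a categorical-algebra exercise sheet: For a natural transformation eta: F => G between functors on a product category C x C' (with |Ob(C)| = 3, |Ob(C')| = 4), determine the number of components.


A natural transformation eta: F => G assigns one component morphism per
object of the domain category.
The domain is the product category C x C', so
|Ob(C x C')| = |Ob(C)| * |Ob(C')| = 3 * 4 = 12.
Therefore eta has 12 component morphisms.

12


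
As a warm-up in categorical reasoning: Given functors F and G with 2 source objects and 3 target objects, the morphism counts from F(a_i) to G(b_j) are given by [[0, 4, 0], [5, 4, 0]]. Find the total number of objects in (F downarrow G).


Objects of (F downarrow G) are triples (a, b, h: F(a)->G(b)).
The count equals the sum of all entries in the hom-matrix.
sum(row 0) = 4
sum(row 1) = 9
Grand total = 13

13


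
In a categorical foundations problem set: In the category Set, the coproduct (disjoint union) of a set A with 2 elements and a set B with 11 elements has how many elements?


In Set, the coproduct A + B is the disjoint union.
|A + B| = |A| + |B| = 2 + 11 = 13

13


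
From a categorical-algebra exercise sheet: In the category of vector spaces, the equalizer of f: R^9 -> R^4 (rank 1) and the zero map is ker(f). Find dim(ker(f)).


The equalizer of f and the zero map is ker(f).
By the rank-nullity theorem: dim(ker(f)) = dim(domain) - rank(f).
dim(ker(f)) = 9 - 1 = 8

8


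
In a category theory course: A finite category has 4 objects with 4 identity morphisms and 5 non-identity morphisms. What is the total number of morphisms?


Each object has an identity morphism, giving 4 identities.
Adding the 5 non-identity morphisms:
Total = 4 + 5 = 9

9


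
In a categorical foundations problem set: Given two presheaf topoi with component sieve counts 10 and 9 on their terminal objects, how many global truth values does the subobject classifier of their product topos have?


In a product of presheaf topoi E_1 x E_2, the subobject classifier
is Omega = Omega_1 x Omega_2 (componentwise), so
|Omega(top)| = |Omega_1(top_1)| * |Omega_2(top_2)|.
= 10 * 9 = 90.

90


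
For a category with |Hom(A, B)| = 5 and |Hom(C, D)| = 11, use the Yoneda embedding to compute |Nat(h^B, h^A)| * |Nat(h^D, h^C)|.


By the Yoneda lemma, Nat(h^B, h^A) is isomorphic to Hom(A, B),
so |Nat(h^B, h^A)| = |Hom(A, B)| and |Nat(h^D, h^C)| = |Hom(C, D)|.
|Hom(A, B)| = 5, |Hom(C, D)| = 11.
|Nat(h^B, h^A) x Nat(h^D, h^C)| = 5 * 11 = 55

55


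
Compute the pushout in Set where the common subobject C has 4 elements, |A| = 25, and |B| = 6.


The pushout A +_C B identifies the images of C in A and B.
|A +_C B| = |A| + |B| - |C| (for injections).
= 25 + 6 - 4 = 27

27


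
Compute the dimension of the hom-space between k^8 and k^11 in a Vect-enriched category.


In Vect-enriched categories, Hom(k^n, k^m) is the space of m x n matrices.
dim(Hom(k^8, k^11)) = 11 * 8 = 88

88


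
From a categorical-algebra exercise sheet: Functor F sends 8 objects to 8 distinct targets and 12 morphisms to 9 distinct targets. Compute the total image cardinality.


The image of F consists of distinct objects and distinct morphisms.
|Im(F)| on objects = 8
|Im(F)| on morphisms = 9
Total image cardinality = 8 + 9 = 17

17


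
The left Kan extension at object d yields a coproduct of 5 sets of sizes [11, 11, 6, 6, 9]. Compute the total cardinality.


Pointwise, the left Kan extension (Lan_F H)(d) is the colimit, indexed
by the comma category (F downarrow d), of H composed with the
projection (F downarrow d) -> C. Here that colimit is given
as a coproduct (disjoint union) of sets, so its cardinality is the
sum of the sizes of the summands.
Coproduct of sets with sizes: 11 + 11 + 6 + 6 + 9
= 43

43


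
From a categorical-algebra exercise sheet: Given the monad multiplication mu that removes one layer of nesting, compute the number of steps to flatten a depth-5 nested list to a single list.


Each application of mu: T^2 -> T removes one layer of nesting.
Starting at depth 5 (i.e., T^5(X)), we need to reach T(X).
Number of mu applications = 5 - 1 = 4

4


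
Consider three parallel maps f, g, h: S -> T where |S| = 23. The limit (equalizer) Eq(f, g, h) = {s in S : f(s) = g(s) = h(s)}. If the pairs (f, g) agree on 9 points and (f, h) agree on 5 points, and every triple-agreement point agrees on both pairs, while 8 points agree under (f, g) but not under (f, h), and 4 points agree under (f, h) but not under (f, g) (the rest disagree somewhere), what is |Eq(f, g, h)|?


Eq(f, g, h) is the triple-agreement set: points in S where all three
maps take the same value. Using inclusion-exclusion on the pairwise data:
Pair (f, g) agrees on 9 points; pair (f, h) on 5 points.
Points agreeing under (f, g) but not (f, h) = 8; under (f, h) but not (f, g) = 4.
Triple-agreement = agreement-in-(f, g) minus points that agree under (f, g) but not (f, h):
|Eq(f, g, h)| = 9 - 8 = 1
(cross-check via (f, h): 5 - 4 = 1.)

1


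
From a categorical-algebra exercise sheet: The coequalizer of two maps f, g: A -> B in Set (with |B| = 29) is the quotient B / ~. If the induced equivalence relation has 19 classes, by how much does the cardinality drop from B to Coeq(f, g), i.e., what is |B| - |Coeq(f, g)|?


The coequalizer Coeq(f, g) = B / ~ has one element per equivalence class.
|B| = 29, |Coeq(f, g)| = 19.
|B| - |Coeq(f, g)| = 29 - 19 = 10.

10
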